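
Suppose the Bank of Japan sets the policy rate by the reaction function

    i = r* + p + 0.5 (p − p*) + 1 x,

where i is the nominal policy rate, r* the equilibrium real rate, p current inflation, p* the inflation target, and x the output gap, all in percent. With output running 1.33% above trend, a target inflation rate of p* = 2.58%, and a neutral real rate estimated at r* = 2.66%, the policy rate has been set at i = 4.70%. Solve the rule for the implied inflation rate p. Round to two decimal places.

1.33%

Output 1.33% above potential → x = 1.33.
Collecting p: i = r* + (1 + 0.5) p − 0.5 p* + 1 x
1.5 p = 4.70 − 2.66 + 0.5 × 2.58 − 1 × 1.33 = 2
p = 2 / 1.5 = 1.33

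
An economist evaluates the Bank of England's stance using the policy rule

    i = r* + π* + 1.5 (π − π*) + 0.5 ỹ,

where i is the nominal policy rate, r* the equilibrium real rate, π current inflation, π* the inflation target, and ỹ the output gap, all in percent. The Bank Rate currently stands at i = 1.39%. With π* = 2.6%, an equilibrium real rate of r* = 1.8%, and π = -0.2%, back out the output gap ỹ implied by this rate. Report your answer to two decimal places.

2.38%

0.5 ỹ = 1.39 − 1.8 − 2.6 − 1.5 × ((-0.2) − 2.6) = 1.19
ỹ = 1.19 / 0.5 = 2.38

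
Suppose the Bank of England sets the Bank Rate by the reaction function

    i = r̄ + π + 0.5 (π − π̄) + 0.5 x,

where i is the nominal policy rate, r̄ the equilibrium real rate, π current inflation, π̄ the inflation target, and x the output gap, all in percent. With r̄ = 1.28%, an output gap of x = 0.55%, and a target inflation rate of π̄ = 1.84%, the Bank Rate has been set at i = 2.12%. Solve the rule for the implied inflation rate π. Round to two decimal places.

0.99%

Collecting π: i = r̄ + (1 + 0.5) π − 0.5 π̄ + 0.5 x
1.5 π = 2.12 − 1.28 + 0.5 × 1.84 − 0.5 × 0.55 = 1.485
π = 1.485 / 1.5 = 0.99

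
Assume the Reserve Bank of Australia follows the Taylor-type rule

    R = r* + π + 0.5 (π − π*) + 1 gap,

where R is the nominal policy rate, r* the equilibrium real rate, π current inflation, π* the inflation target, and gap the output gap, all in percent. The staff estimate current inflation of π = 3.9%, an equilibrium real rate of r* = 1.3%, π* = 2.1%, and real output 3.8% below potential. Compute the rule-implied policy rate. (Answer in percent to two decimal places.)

Output 3.8% below potential → gap = -3.8.
R = 1.3 + 3.9 + 0.5 × (3.9 − 2.1) + 1 × (-3.8)
   = 1.3 + 3.9 + 0.9 − 3.8 = 2.30

2.30%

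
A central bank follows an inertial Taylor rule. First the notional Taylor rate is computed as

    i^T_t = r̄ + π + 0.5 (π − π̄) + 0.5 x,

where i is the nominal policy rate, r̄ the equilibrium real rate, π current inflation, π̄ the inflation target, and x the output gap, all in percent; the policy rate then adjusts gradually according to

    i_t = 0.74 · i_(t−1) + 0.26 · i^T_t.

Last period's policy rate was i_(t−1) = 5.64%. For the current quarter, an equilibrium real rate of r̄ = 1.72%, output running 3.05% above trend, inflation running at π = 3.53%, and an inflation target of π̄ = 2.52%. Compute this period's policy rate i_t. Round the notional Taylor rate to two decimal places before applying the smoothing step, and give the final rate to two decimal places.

Output 3.05% above potential → x = 3.05.
i^T_t = 1.72 + 3.53 + 0.5 × (3.53 − 2.52) + 0.5 × 3.05
   = 1.72 + 3.53 + 0.505 + 1.525 = 7.28
i_t = 0.74 × 5.64 + 0.26 × 7.28 = 4.1736 + 1.8928 = 6.07

6.07%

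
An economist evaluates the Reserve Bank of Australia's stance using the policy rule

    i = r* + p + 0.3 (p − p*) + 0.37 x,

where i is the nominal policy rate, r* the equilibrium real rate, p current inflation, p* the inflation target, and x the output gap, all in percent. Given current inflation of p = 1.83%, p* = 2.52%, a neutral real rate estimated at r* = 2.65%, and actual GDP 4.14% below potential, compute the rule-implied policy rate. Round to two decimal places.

Output 4.14% below potential → x = -4.14.
i = 2.65 + 1.83 + 0.3 × (1.83 − 2.52) + 0.37 × (-4.14)
   = 2.65 + 1.83 − 0.207 − 1.5318 = 2.74

2.74%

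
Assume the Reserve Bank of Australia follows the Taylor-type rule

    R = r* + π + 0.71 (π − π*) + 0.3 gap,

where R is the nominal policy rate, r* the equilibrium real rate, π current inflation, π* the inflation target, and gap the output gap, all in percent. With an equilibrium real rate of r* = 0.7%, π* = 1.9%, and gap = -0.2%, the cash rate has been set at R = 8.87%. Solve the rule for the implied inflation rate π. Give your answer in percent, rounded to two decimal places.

5.60%

Collecting π: R = r* + (1 + 0.71) π − 0.71 π* + 0.3 gap
1.71 π = 8.87 − 0.7 + 0.71 × 1.9 − 0.3 × (-0.2) = 9.579
π = 9.579 / 1.71 = 5.60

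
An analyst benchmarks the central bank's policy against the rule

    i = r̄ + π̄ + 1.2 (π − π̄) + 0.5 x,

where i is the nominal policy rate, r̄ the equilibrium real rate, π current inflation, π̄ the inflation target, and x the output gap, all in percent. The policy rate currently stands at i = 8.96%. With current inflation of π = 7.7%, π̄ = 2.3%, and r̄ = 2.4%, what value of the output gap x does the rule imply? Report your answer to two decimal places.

0.5 x = 8.96 − 2.4 − 2.3 − 1.2 × (7.7 − 2.3) = -2.22
x = -2.22 / 0.5 = -4.44

-4.44%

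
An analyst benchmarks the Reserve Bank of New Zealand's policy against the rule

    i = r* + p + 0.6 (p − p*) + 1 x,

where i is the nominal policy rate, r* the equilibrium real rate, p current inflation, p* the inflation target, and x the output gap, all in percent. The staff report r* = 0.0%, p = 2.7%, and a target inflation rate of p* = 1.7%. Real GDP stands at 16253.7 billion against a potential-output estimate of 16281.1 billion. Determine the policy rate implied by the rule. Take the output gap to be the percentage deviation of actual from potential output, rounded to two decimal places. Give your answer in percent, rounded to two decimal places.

Output gap = 100 × (16253.7 − 16281.1) / 16281.1 = -0.17%.
i = 0.00 + 2.70 + 0.6 × (2.70 − 1.70) + 1 × (-0.17)
   = 0.00 + 2.7 + 0.6 − 0.17 = 3.13

3.13%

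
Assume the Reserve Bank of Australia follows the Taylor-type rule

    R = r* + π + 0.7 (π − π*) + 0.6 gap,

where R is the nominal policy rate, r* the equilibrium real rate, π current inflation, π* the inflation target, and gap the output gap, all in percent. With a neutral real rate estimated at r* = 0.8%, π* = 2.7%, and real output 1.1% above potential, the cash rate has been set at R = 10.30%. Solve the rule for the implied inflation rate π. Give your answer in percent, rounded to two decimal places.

6.31%

Output 1.1% above potential → gap = 1.1.
Collecting π: R = r* + (1 + 0.7) π − 0.7 π* + 0.6 gap
1.7 π = 10.30 − 0.8 + 0.7 × 2.7 − 0.6 × 1.1 = 10.73
π = 10.73 / 1.7 = 6.31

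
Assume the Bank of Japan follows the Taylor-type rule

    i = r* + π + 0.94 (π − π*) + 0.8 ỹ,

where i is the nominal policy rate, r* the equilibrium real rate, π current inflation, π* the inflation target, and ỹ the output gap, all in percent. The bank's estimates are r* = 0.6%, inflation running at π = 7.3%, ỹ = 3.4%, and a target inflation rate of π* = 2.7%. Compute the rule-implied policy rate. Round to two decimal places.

i = 0.6 + 7.3 + 0.94 × (7.3 − 2.7) + 0.8 × 3.4
   = 0.6 + 7.3 + 4.324 + 2.72 = 14.94

14.94%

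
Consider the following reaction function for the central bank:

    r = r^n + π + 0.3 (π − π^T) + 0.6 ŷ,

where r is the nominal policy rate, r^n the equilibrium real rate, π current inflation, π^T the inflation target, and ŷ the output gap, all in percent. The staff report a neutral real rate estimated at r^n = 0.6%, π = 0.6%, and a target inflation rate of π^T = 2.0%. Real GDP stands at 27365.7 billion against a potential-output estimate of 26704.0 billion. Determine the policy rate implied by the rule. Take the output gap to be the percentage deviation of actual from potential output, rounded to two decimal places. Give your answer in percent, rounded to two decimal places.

Output gap = 100 × (27365.7 − 26704.0) / 26704.0 = 2.48%.
r = 0.60 + 0.60 + 0.3 × (0.60 − 2.00) + 0.6 × 2.48
   = 0.60 + 0.6 − 0.42 + 1.488 = 2.27

2.27%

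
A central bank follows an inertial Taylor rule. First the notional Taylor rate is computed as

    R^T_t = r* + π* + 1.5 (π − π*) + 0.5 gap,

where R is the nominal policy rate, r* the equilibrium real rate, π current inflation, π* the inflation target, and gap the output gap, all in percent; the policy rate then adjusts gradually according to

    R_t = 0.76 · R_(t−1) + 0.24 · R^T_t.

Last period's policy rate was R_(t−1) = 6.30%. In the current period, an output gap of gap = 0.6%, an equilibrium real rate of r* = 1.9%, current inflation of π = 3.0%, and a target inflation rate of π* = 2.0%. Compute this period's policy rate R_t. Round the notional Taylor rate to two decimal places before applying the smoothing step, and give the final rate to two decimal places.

6.16%

R^T_t = 1.9 + 2.0 + 1.5 × (3.0 − 2.0) + 0.5 × 0.6
   = 1.9 + 2 + 1.5 + 0.3 = 5.70
R_t = 0.76 × 6.30 + 0.24 × 5.70 = 4.788 + 1.368 = 6.16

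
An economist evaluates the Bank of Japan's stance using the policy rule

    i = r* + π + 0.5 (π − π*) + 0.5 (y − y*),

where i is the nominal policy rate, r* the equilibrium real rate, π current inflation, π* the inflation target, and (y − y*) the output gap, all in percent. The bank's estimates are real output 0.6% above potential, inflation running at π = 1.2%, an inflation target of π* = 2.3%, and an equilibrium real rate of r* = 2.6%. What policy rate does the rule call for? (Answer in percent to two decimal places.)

3.55%

Output 0.6% above potential → (y − y*) = 0.6.
i = 2.6 + 1.2 + 0.5 × (1.2 − 2.3) + 0.5 × 0.6
   = 2.6 + 1.2 − 0.55 + 0.3 = 3.55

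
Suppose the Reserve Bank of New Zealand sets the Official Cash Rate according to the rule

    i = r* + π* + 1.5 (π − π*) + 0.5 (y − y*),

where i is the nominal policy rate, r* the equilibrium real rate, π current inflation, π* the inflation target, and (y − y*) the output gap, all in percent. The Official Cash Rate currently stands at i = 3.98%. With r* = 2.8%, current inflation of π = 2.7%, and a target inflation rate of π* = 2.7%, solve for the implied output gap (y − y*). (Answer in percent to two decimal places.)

0.5 (y − y*) = 3.98 − 2.8 − 2.7 − 1.5 × (2.7 − 2.7) = -1.52
(y − y*) = -1.52 / 0.5 = -3.04

-3.04%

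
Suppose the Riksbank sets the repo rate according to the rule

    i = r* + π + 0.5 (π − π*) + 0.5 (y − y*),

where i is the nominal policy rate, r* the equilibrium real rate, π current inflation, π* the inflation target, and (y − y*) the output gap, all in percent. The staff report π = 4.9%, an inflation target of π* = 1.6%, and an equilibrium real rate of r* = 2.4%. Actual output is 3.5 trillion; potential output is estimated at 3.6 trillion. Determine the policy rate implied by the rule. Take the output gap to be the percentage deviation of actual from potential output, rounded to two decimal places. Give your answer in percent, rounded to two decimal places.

Output gap = 100 × (3.5 − 3.6) / 3.6 = -2.78%.
i = 2.40 + 4.90 + 0.5 × (4.90 − 1.60) + 0.5 × (-2.78)
   = 2.40 + 4.9 + 1.65 − 1.39 = 7.56

7.56%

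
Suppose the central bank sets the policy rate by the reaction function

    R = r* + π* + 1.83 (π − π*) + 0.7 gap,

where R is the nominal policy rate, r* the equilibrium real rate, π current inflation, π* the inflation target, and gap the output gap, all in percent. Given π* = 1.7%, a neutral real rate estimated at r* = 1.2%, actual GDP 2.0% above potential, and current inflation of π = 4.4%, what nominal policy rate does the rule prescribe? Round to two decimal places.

9.24%

Output 2.0% above potential → gap = 2.0.
R = 1.2 + 1.7 + 1.83 × (4.4 − 1.7) + 0.7 × 2.0
   = 1.2 + 1.7 + 4.941 + 1.4 = 9.24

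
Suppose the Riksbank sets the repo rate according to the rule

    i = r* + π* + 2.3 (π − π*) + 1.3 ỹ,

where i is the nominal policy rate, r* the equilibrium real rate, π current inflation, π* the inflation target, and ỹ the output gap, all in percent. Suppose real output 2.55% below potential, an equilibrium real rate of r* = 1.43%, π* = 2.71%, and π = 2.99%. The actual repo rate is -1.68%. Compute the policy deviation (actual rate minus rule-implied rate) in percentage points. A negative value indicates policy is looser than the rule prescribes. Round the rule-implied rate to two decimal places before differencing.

Output 2.55% below potential → ỹ = -2.55.
i = 1.43 + 2.71 + 2.3 × (2.99 − 2.71) + 1.3 × (-2.55)
   = 1.43 + 2.71 + 0.644 − 3.315 = 1.47
Deviation = -1.68 − 1.47 = -3.15 pp.

-3.15 pp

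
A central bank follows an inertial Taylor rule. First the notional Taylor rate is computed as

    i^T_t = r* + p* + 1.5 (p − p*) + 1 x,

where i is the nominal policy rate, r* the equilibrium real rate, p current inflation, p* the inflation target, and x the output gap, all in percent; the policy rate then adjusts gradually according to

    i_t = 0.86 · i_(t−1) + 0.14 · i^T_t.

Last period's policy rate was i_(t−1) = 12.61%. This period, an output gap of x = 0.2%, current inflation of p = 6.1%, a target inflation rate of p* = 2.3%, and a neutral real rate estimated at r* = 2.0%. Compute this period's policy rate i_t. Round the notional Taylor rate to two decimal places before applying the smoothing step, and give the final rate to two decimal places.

i^T_t = 2.0 + 2.3 + 1.5 × (6.1 − 2.3) + 1 × 0.2
   = 2.0 + 2.3 + 5.7 + 0.2 = 10.20
i_t = 0.86 × 12.61 + 0.14 × 10.20 = 10.8446 + 1.428 = 12.27

12.27%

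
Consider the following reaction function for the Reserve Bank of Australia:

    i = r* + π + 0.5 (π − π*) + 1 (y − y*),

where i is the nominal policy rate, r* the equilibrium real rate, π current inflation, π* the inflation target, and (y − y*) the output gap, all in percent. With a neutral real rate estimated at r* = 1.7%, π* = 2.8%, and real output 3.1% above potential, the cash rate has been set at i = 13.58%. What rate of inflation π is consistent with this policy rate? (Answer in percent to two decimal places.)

6.79%

Output 3.1% above potential → (y − y*) = 3.1.
Collecting π: i = r* + (1 + 0.5) π − 0.5 π* + 1 (y − y*)
1.5 π = 13.58 − 1.7 + 0.5 × 2.8 − 1 × 3.1 = 10.18
π = 10.18 / 1.5 = 6.79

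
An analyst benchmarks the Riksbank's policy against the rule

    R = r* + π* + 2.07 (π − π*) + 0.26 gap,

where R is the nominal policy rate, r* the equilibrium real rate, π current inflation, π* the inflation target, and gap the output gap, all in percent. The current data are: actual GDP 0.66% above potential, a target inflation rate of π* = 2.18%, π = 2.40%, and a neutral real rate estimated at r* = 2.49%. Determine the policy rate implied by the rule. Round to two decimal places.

5.30%

Output 0.66% above potential → gap = 0.66.
R = 2.49 + 2.18 + 2.07 × (2.40 − 2.18) + 0.26 × 0.66
   = 2.49 + 2.18 + 0.4554 + 0.1716 = 5.30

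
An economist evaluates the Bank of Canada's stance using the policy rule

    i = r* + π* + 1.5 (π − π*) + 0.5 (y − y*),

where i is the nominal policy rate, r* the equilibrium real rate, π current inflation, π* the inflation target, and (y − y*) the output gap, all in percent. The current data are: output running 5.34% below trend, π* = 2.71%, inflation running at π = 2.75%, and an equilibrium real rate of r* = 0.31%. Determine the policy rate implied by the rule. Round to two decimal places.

Output 5.34% below potential → (y − y*) = -5.34.
i = 0.31 + 2.71 + 1.5 × (2.75 − 2.71) + 0.5 × (-5.34)
   = 0.31 + 2.71 + 0.06 − 2.67 = 0.41

0.41%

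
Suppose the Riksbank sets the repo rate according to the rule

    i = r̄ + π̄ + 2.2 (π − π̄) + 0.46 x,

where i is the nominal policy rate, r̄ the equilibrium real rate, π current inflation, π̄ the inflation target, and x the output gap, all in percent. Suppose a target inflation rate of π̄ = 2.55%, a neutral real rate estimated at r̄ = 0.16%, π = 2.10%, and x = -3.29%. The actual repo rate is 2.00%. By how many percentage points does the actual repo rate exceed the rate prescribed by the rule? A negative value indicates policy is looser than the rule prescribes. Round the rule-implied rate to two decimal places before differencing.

1.79 pp

i = 0.16 + 2.55 + 2.2 × (2.10 − 2.55) + 0.46 × (-3.29)
   = 0.16 + 2.55 − 0.99 − 1.5134 = 0.21
Deviation = 2.00 − 0.21 = 1.79 pp.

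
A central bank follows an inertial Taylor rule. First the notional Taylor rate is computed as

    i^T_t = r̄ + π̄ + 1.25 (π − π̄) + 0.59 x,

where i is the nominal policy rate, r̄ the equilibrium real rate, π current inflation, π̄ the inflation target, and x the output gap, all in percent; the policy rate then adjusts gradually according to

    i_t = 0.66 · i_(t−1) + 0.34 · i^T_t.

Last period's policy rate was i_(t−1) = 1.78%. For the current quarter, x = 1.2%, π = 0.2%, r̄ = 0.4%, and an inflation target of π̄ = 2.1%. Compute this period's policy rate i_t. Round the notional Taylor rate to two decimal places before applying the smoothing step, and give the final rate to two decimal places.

1.46%

i^T_t = 0.4 + 2.1 + 1.25 × (0.2 − 2.1) + 0.59 × 1.2
   = 0.4 + 2.1 − 2.375 + 0.708 = 0.83
i_t = 0.66 × 1.78 + 0.34 × 0.83 = 1.1748 + 0.2822 = 1.46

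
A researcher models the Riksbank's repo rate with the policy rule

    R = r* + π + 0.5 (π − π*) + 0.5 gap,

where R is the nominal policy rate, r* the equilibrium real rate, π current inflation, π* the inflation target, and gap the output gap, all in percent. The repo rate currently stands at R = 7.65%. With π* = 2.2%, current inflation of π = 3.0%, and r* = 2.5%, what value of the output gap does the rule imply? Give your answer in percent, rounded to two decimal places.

0.5 gap = 7.65 − 2.5 − 3.0 − 0.5 × (3.0 − 2.2) = 1.75
gap = 1.75 / 0.5 = 3.50

3.50%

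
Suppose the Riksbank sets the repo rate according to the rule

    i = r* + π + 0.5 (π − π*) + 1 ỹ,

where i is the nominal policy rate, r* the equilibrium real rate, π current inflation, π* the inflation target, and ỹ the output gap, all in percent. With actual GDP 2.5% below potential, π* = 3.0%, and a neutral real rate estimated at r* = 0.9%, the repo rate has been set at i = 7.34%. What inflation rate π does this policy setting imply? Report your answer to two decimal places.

Output 2.5% below potential → ỹ = -2.5.
Collecting π: i = r* + (1 + 0.5) π − 0.5 π* + 1 ỹ
1.5 π = 7.34 − 0.9 + 0.5 × 3.0 − 1 × (-2.5) = 10.44
π = 10.44 / 1.5 = 6.96

6.96%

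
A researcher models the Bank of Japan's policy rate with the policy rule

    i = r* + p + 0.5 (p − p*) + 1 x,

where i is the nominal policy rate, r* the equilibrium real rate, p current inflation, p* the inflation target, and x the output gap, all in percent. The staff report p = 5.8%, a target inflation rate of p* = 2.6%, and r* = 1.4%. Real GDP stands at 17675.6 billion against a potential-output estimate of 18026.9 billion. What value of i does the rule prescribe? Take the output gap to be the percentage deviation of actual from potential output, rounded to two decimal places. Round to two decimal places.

Output gap = 100 × (17675.6 − 18026.9) / 18026.9 = -1.95%.
i = 1.40 + 5.80 + 0.5 × (5.80 − 2.60) + 1 × (-1.95)
   = 1.40 + 5.8 + 1.6 − 1.95 = 6.85

6.85%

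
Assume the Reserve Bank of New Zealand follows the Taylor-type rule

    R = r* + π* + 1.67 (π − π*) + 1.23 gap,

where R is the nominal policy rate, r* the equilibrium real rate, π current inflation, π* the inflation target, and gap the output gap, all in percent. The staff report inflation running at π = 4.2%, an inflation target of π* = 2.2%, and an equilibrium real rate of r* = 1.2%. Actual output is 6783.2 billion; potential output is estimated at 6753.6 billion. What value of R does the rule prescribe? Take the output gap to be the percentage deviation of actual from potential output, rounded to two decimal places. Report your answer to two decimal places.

Output gap = 100 × (6783.2 − 6753.6) / 6753.6 = 0.44%.
R = 1.20 + 2.20 + 1.67 × (4.20 − 2.20) + 1.23 × 0.44
   = 1.20 + 2.2 + 3.34 + 0.5412 = 7.28

7.28%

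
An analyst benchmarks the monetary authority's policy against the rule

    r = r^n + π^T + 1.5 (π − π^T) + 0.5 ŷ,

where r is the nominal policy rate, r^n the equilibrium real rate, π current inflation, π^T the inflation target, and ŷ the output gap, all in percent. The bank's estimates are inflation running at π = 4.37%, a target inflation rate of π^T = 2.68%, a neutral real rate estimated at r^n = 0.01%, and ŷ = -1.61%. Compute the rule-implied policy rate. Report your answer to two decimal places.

r = 0.01 + 2.68 + 1.5 × (4.37 − 2.68) + 0.5 × (-1.61)
   = 0.01 + 2.68 + 2.535 − 0.805 = 4.42

4.42%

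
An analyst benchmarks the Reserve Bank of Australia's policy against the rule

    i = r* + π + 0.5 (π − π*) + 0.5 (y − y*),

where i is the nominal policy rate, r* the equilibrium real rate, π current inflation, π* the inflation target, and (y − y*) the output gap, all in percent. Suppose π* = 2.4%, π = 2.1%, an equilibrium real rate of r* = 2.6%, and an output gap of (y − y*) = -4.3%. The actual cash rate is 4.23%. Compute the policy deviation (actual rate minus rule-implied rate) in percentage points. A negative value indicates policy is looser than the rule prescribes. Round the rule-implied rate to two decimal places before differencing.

1.83 pp

i = 2.6 + 2.1 + 0.5 × (2.1 − 2.4) + 0.5 × (-4.3)
   = 2.6 + 2.1 − 0.15 − 2.15 = 2.40
Deviation = 4.23 − 2.40 = 1.83 pp.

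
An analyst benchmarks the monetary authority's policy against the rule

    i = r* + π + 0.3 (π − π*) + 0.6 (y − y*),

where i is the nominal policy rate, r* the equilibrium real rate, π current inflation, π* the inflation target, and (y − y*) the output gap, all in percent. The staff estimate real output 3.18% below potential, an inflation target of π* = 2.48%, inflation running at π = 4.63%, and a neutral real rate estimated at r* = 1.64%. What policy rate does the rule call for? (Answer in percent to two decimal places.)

5.01%

Output 3.18% below potential → (y − y*) = -3.18.
i = 1.64 + 4.63 + 0.3 × (4.63 − 2.48) + 0.6 × (-3.18)
   = 1.64 + 4.63 + 0.645 − 1.908 = 5.01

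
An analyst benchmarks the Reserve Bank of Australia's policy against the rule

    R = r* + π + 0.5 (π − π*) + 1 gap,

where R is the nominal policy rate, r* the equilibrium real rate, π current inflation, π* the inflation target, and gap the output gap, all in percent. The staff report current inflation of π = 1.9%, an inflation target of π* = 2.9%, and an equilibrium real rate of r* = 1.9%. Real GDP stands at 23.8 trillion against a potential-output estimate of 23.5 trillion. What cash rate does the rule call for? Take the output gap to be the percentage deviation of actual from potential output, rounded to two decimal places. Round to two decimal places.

4.58%

Output gap = 100 × (23.8 − 23.5) / 23.5 = 1.28%.
R = 1.90 + 1.90 + 0.5 × (1.90 − 2.90) + 1 × 1.28
   = 1.90 + 1.9 − 0.5 + 1.28 = 4.58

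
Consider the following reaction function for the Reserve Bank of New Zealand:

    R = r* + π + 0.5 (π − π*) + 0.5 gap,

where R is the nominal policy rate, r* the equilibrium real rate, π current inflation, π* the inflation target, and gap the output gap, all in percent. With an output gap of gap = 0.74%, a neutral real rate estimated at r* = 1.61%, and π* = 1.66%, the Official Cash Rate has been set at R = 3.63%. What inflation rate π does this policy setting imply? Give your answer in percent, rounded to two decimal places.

Collecting π: R = r* + (1 + 0.5) π − 0.5 π* + 0.5 gap
1.5 π = 3.63 − 1.61 + 0.5 × 1.66 − 0.5 × 0.74 = 2.48
π = 2.48 / 1.5 = 1.65

1.65%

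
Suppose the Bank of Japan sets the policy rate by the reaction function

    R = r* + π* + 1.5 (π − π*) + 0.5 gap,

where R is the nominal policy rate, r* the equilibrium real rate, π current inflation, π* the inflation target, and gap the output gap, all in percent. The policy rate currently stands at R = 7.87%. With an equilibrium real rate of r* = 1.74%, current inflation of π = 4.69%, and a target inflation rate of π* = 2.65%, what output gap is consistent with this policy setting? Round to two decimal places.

0.84%

0.5 gap = 7.87 − 1.74 − 2.65 − 1.5 × (4.69 − 2.65) = 0.42
gap = 0.42 / 0.5 = 0.84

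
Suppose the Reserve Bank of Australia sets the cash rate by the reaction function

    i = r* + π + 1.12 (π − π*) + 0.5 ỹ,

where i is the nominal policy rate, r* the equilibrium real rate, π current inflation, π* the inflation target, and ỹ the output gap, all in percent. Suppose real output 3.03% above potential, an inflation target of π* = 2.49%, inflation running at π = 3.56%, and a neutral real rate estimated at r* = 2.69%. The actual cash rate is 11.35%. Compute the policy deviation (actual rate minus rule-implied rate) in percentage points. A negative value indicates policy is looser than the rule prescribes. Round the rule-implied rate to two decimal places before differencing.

Output 3.03% above potential → ỹ = 3.03.
i = 2.69 + 3.56 + 1.12 × (3.56 − 2.49) + 0.5 × 3.03
   = 2.69 + 3.56 + 1.1984 + 1.515 = 8.96
Deviation = 11.35 − 8.96 = 2.39 pp.

2.39 pp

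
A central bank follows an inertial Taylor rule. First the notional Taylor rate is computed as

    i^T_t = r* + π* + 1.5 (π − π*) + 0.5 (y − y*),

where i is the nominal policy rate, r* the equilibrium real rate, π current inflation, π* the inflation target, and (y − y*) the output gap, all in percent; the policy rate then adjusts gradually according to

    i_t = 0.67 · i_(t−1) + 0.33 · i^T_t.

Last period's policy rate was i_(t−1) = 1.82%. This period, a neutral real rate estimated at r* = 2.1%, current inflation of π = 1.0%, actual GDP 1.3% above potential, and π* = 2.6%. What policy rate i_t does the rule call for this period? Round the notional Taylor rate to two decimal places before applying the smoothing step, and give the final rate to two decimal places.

Output 1.3% above potential → (y − y*) = 1.3.
i^T_t = 2.1 + 2.6 + 1.5 × (1.0 − 2.6) + 0.5 × 1.3
   = 2.1 + 2.6 − 2.4 + 0.65 = 2.95
i_t = 0.67 × 1.82 + 0.33 × 2.95 = 1.2194 + 0.9735 = 2.19

2.19%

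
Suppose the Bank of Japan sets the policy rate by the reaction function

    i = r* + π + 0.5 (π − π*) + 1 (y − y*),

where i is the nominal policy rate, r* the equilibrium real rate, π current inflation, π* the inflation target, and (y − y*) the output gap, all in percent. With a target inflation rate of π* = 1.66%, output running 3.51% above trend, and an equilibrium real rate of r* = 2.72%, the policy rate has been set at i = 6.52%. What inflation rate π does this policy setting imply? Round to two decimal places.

Output 3.51% above potential → (y − y*) = 3.51.
Collecting π: i = r* + (1 + 0.5) π − 0.5 π* + 1 (y − y*)
1.5 π = 6.52 − 2.72 + 0.5 × 1.66 − 1 × 3.51 = 1.12
π = 1.12 / 1.5 = 0.75

0.75%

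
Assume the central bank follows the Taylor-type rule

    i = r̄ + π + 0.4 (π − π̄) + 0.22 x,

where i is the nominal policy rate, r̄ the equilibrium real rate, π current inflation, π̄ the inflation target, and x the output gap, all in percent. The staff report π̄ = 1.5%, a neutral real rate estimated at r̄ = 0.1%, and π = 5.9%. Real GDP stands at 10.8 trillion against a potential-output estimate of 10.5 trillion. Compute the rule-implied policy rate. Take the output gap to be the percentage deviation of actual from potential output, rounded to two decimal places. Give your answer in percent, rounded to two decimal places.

Output gap = 100 × (10.8 − 10.5) / 10.5 = 2.86%.
i = 0.10 + 5.90 + 0.4 × (5.90 − 1.50) + 0.22 × 2.86
   = 0.10 + 5.9 + 1.76 + 0.6292 = 8.39

8.39%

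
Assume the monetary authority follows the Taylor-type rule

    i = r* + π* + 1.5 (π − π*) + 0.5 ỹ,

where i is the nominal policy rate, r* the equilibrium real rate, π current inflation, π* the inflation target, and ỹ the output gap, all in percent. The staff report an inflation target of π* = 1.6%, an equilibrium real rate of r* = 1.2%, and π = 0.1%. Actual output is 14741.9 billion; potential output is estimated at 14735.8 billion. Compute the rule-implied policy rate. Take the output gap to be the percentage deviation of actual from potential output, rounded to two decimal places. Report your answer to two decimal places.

0.57%

Output gap = 100 × (14741.9 − 14735.8) / 14735.8 = 0.04%.
i = 1.20 + 1.60 + 1.5 × (0.10 − 1.60) + 0.5 × 0.04
   = 1.20 + 1.6 − 2.25 + 0.02 = 0.57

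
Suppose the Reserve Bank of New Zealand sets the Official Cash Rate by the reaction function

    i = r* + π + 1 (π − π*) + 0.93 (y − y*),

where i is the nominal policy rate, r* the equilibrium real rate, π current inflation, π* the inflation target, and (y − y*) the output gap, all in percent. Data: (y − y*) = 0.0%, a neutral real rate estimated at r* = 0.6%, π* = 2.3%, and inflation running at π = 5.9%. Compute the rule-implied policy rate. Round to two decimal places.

10.10%

i = 0.6 + 5.9 + 1 × (5.9 − 2.3) + 0.93 × 0.0
   = 0.6 + 5.9 + 3.6 + 0 = 10.10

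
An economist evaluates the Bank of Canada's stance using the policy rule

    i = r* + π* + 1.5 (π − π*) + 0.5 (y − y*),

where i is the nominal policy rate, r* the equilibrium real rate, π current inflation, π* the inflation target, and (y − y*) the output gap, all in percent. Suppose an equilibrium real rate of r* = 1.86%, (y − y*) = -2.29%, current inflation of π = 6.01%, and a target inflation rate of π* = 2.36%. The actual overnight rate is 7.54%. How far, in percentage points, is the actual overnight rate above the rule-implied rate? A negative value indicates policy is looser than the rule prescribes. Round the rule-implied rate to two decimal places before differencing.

-1.01 pp

i = 1.86 + 2.36 + 1.5 × (6.01 − 2.36) + 0.5 × (-2.29)
   = 1.86 + 2.36 + 5.475 − 1.145 = 8.55
Deviation = 7.54 − 8.55 = -1.01 pp.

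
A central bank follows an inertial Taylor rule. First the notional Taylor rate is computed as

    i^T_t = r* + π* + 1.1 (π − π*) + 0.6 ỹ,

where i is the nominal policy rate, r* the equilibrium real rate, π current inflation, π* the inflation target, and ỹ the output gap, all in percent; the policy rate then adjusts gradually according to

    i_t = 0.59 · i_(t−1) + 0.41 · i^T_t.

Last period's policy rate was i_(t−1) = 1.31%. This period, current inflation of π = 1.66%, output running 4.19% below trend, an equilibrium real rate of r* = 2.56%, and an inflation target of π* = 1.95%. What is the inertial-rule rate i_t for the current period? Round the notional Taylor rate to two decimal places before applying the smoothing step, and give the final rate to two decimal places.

Output 4.19% below potential → ỹ = -4.19.
i^T_t = 2.56 + 1.95 + 1.1 × (1.66 − 1.95) + 0.6 × (-4.19)
   = 2.56 + 1.95 − 0.319 − 2.514 = 1.68
i_t = 0.59 × 1.31 + 0.41 × 1.68 = 0.7729 + 0.6888 = 1.46

1.46%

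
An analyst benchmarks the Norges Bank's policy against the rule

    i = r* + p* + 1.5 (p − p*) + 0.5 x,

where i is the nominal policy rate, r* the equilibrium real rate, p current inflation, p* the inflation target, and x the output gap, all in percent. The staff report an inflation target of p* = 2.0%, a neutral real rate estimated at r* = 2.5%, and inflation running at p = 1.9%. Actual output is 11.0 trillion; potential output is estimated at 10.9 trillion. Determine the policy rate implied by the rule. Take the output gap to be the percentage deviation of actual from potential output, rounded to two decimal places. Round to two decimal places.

Output gap = 100 × (11.0 − 10.9) / 10.9 = 0.92%.
i = 2.50 + 2.00 + 1.5 × (1.90 − 2.00) + 0.5 × 0.92
   = 2.50 + 2 − 0.15 + 0.46 = 4.81

4.81%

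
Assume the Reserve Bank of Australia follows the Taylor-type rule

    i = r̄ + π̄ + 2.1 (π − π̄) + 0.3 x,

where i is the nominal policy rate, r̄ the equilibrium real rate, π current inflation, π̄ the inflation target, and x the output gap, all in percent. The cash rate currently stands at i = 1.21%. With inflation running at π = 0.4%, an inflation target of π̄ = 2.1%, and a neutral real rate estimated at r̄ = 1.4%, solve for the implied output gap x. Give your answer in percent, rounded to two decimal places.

4.27%

0.3 x = 1.21 − 1.4 − 2.1 − 2.1 × (0.4 − 2.1) = 1.28
x = 1.28 / 0.3 = 4.27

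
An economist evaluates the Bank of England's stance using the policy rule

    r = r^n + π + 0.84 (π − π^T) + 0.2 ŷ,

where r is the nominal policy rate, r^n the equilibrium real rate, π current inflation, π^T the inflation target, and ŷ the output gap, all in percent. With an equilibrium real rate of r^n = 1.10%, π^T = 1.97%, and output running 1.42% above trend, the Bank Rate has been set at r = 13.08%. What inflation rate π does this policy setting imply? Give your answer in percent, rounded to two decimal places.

7.26%

Output 1.42% above potential → ŷ = 1.42.
Collecting π: r = r^n + (1 + 0.84) π − 0.84 π^T + 0.2 ŷ
1.84 π = 13.08 − 1.10 + 0.84 × 1.97 − 0.2 × 1.42 = 13.3508
π = 13.3508 / 1.84 = 7.26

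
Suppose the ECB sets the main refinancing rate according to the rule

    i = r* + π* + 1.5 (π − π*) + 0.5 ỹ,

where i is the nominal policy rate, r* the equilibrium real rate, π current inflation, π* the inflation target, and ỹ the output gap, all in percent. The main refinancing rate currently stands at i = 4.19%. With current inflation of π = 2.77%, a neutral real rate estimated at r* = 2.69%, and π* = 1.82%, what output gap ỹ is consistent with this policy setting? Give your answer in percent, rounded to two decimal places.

-3.49%

0.5 ỹ = 4.19 − 2.69 − 1.82 − 1.5 × (2.77 − 1.82) = -1.745
ỹ = -1.745 / 0.5 = -3.49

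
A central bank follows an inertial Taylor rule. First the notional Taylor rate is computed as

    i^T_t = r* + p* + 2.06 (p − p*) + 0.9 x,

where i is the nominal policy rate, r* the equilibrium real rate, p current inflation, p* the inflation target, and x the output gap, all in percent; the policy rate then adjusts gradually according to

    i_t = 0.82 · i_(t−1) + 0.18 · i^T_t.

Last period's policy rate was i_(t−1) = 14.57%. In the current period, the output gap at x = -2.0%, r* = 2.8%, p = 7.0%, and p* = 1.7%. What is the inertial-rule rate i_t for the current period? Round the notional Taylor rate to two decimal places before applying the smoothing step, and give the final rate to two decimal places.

i^T_t = 2.8 + 1.7 + 2.06 × (7.0 − 1.7) + 0.9 × (-2.0)
   = 2.8 + 1.7 + 10.918 − 1.8 = 13.62
i_t = 0.82 × 14.57 + 0.18 × 13.62 = 11.9474 + 2.4516 = 14.40

14.40%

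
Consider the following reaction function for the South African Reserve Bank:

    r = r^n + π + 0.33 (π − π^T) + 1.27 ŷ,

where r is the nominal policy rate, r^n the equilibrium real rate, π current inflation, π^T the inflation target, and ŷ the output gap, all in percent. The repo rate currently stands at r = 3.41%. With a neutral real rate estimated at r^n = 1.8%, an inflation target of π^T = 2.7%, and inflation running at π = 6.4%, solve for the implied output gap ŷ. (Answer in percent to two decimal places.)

1.27 ŷ = 3.41 − 1.8 − 6.4 − 0.33 × (6.4 − 2.7) = -6.011
ŷ = -6.011 / 1.27 = -4.73

-4.73%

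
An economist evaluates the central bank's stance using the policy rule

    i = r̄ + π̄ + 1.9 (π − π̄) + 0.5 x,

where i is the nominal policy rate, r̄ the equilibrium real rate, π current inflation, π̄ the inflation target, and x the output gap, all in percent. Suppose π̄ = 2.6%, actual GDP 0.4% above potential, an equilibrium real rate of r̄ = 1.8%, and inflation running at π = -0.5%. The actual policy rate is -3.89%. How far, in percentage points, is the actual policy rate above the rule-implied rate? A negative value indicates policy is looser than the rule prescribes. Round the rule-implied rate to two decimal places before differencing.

Output 0.4% above potential → x = 0.4.
i = 1.8 + 2.6 + 1.9 × (-0.5 − 2.6) + 0.5 × 0.4
   = 1.8 + 2.6 − 5.89 + 0.2 = -1.29
Deviation = -3.89 − (-1.29) = -2.60 pp.

-2.60 pp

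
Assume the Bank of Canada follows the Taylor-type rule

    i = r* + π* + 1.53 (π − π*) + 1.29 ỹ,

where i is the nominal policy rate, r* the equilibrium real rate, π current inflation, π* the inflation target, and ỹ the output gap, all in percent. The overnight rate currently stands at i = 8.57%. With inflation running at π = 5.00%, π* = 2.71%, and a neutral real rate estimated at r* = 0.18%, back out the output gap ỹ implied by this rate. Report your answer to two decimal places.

1.69%

1.29 ỹ = 8.57 − 0.18 − 2.71 − 1.53 × (5.00 − 2.71) = 2.1763
ỹ = 2.1763 / 1.29 = 1.69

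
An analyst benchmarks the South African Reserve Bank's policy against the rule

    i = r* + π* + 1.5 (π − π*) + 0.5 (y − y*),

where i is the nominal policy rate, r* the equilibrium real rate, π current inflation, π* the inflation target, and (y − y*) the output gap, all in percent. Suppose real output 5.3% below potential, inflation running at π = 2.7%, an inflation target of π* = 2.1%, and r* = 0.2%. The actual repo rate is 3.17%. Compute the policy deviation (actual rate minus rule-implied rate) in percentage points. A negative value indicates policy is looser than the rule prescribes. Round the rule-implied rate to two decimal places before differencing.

2.62 pp

Output 5.3% below potential → (y − y*) = -5.3.
i = 0.2 + 2.1 + 1.5 × (2.7 − 2.1) + 0.5 × (-5.3)
   = 0.2 + 2.1 + 0.9 − 2.65 = 0.55
Deviation = 3.17 − 0.55 = 2.62 pp.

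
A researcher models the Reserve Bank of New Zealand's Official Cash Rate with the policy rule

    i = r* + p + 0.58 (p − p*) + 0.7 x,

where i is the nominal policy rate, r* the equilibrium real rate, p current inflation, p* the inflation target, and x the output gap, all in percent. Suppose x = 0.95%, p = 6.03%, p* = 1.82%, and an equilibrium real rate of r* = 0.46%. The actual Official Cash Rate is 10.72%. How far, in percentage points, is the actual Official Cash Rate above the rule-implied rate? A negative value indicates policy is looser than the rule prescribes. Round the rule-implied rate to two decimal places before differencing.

1.12 pp

i = 0.46 + 6.03 + 0.58 × (6.03 − 1.82) + 0.7 × 0.95
   = 0.46 + 6.03 + 2.4418 + 0.665 = 9.60
Deviation = 10.72 − 9.60 = 1.12 pp.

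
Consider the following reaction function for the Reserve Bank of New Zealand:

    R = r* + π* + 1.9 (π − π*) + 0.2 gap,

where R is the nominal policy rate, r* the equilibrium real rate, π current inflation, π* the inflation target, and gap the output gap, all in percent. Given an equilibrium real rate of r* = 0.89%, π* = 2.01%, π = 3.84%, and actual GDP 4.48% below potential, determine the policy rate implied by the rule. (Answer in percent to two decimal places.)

Output 4.48% below potential → gap = -4.48.
R = 0.89 + 2.01 + 1.9 × (3.84 − 2.01) + 0.2 × (-4.48)
   = 0.89 + 2.01 + 3.477 − 0.896 = 5.48

5.48%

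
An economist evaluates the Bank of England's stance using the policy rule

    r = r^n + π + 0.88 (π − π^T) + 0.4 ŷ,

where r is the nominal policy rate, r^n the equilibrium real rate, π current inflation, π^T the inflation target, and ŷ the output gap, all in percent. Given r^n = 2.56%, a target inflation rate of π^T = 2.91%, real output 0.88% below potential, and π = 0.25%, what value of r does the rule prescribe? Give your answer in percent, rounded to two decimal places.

0.12%

Output 0.88% below potential → ŷ = -0.88.
r = 2.56 + 0.25 + 0.88 × (0.25 − 2.91) + 0.4 × (-0.88)
   = 2.56 + 0.25 − 2.3408 − 0.352 = 0.12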